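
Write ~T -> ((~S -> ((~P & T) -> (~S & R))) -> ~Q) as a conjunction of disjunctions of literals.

~T -> ((~S -> ((~P & T) -> (~S & R))) -> ~Q)
≡ ~~T | ((~S -> ((~P & T) -> (~S & R))) -> ~Q)   [eliminate ->]
≡ ~~T | ~(~S -> ((~P & T) -> (~S & R))) | ~Q   [eliminate ->]
≡ ~~T | ~(~~S | ((~P & T) -> (~S & R))) | ~Q   [eliminate ->]
≡ ~~T | ~(~~S | ~(~P & T) | (~S & R)) | ~Q   [eliminate ->]
≡ T | ~(~~S | ~(~P & T) | (~S & R)) | ~Q   [double negation]
≡ T | (~~~S & ~~(~P & T) & ~(~S & R)) | ~Q   [De Morgan]
≡ T | (~S & ~~(~P & T) & ~(~S & R)) | ~Q   [double negation]
≡ T | (~S & ~P & T & ~(~S & R)) | ~Q   [double negation]
≡ T | (~S & ~P & T & (~~S | ~R)) | ~Q   [De Morgan]
≡ T | (~S & ~P & T & (S | ~R)) | ~Q   [double negation]
≡ (T | ~S | ~Q) & (T | ~P | ~Q) & (T | T | ~Q) & (T | S | ~R | ~Q)   [distribute | over &]
≡ T | ~Q   [simplify]

T | ~Q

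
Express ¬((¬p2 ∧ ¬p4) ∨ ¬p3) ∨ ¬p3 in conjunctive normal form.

¬((¬p2 ∧ ¬p4) ∨ ¬p3) ∨ ¬p3
≡ (¬(¬p2 ∧ ¬p4) ∧ ¬¬p3) ∨ ¬p3   (De Morgan)
≡ ((¬¬p2 ∨ ¬¬p4) ∧ ¬¬p3) ∨ ¬p3   (De Morgan)
≡ ((p2 ∨ ¬¬p4) ∧ ¬¬p3) ∨ ¬p3   (double negation)
≡ ((p2 ∨ p4) ∧ ¬¬p3) ∨ ¬p3   (double negation)
≡ ((p2 ∨ p4) ∧ p3) ∨ ¬p3   (double negation)
≡ (p2 ∨ p4 ∨ ¬p3) ∧ (p3 ∨ ¬p3)   (distribute ∨ over ∧)
≡ p2 ∨ p4 ∨ ¬p3   (simplify)

p2 ∨ p4 ∨ ¬p3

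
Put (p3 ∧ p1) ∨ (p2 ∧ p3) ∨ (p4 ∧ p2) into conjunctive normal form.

(p3 ∨ p2) ∧ (p3 ∨ p4) ∧ (p1 ∨ p2)

(p3 ∧ p1) ∨ (p2 ∧ p3) ∨ (p4 ∧ p2)
≡ (p3 ∨ p2 ∨ p4) ∧ (p3 ∨ p2 ∨ p2) ∧ (p3 ∨ p3 ∨ p4) ∧ (p3 ∨ p3 ∨ p2) ∧ (p1 ∨ p2 ∨ p4) ∧ (p1 ∨ p2 ∨ p2) ∧ (p1 ∨ p3 ∨ p4) ∧ (p1 ∨ p3 ∨ p2)   [distribute ∨ over ∧]
≡ (p3 ∨ p2) ∧ (p3 ∨ p4) ∧ (p1 ∨ p2)   [simplify]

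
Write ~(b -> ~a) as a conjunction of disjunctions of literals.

b & a

~(b -> ~a)
≡ ~(~b | ~a)   (eliminate ->)
≡ ~~b & ~~a   (De Morgan)
≡ b & ~~a   (double negation)
≡ b & a   (double negation)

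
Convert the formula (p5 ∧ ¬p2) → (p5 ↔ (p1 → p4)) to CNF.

(p5 ∧ ¬p2) → (p5 ↔ (p1 → p4))
⇔ ¬(p5 ∧ ¬p2) ∨ (p5 ↔ (p1 → p4))   — eliminate →
⇔ ¬(p5 ∧ ¬p2) ∨ ((p5 → (p1 → p4)) ∧ ((p1 → p4) → p5))   — eliminate ↔
⇔ ¬(p5 ∧ ¬p2) ∨ ((¬p5 ∨ (p1 → p4)) ∧ ((p1 → p4) → p5))   — eliminate →
⇔ ¬(p5 ∧ ¬p2) ∨ ((¬p5 ∨ ¬p1 ∨ p4) ∧ ((p1 → p4) → p5))   — eliminate →
⇔ ¬(p5 ∧ ¬p2) ∨ ((¬p5 ∨ ¬p1 ∨ p4) ∧ (¬(p1 → p4) ∨ p5))   — eliminate →
⇔ ¬(p5 ∧ ¬p2) ∨ ((¬p5 ∨ ¬p1 ∨ p4) ∧ (¬(¬p1 ∨ p4) ∨ p5))   — eliminate →
⇔ ¬p5 ∨ ¬¬p2 ∨ ((¬p5 ∨ ¬p1 ∨ p4) ∧ (¬(¬p1 ∨ p4) ∨ p5))   — De Morgan
⇔ ¬p5 ∨ p2 ∨ ((¬p5 ∨ ¬p1 ∨ p4) ∧ (¬(¬p1 ∨ p4) ∨ p5))   — double negation
⇔ ¬p5 ∨ p2 ∨ ((¬p5 ∨ ¬p1 ∨ p4) ∧ ((¬¬p1 ∧ ¬p4) ∨ p5))   — De Morgan
⇔ ¬p5 ∨ p2 ∨ ((¬p5 ∨ ¬p1 ∨ p4) ∧ ((p1 ∧ ¬p4) ∨ p5))   — double negation
⇔ (¬p5 ∨ p2 ∨ ¬p5 ∨ ¬p1 ∨ p4) ∧ (¬p5 ∨ p2 ∨ p1 ∨ p5) ∧ (¬p5 ∨ p2 ∨ ¬p4 ∨ p5)   — distribute ∨ over ∧
⇔ ¬p5 ∨ p2 ∨ ¬p1 ∨ p4   — simplify

¬p5 ∨ p2 ∨ ¬p1 ∨ p4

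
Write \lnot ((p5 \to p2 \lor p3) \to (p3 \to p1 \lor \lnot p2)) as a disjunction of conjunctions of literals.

\lnot ((p5 \to p2 \lor p3) \to (p3 \to p1 \lor \lnot p2))
≡ \lnot (\lnot (p5 \to p2 \lor p3) \lor (p3 \to p1 \lor \lnot p2))   — eliminate \to
≡ \lnot (\lnot (\lnot p5 \lor p2 \lor p3) \lor (p3 \to p1 \lor \lnot p2))   — eliminate \to
≡ \lnot (\lnot (\lnot p5 \lor p2 \lor p3) \lor \lnot p3 \lor p1 \lor \lnot p2)   — eliminate \to
≡ \lnot \lnot (\lnot p5 \lor p2 \lor p3) \land \lnot \lnot p3 \land \lnot p1 \land \lnot \lnot p2   — De Morgan
≡ (\lnot p5 \lor p2 \lor p3) \land \lnot \lnot p3 \land \lnot p1 \land \lnot \lnot p2   — double negation
≡ (\lnot p5 \lor p2 \lor p3) \land p3 \land \lnot p1 \land \lnot \lnot p2   — double negation
≡ (\lnot p5 \lor p2 \lor p3) \land p3 \land \lnot p1 \land p2   — double negation
≡ \lnot p5 \land p3 \land \lnot p1 \land p2 \lor p2 \land p3 \land \lnot p1 \land p2 \lor p3 \land p3 \land \lnot p1 \land p2   — distribute \land over \lor
≡ p2 \land p3 \land \lnot p1   — simplify

p2 \land p3 \land \lnot p1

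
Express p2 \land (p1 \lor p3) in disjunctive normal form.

p2 \land (p1 \lor p3)
≡ (p2 \land p1) \lor (p2 \land p3)   [distribute \land over \lor]

(p2 \land p1) \lor (p2 \land p3)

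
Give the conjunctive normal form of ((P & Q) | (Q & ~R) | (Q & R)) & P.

Q & P

((P & Q) | (Q & ~R) | (Q & R)) & P
≡ (P | Q | Q) & (P | Q | R) & (P | ~R | Q) & (P | ~R | R) & (Q | Q | Q) & (Q | Q | R) & (Q | ~R | Q) & (Q | ~R | R) & P   (distribute | over &)
≡ Q & P   (simplify)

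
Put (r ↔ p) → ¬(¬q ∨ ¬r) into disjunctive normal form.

(r ↔ p) → ¬(¬q ∨ ¬r)
≡ ¬(r ↔ p) ∨ ¬(¬q ∨ ¬r)
≡ ¬((r → p) ∧ (p → r)) ∨ ¬(¬q ∨ ¬r)
≡ ¬((¬r ∨ p) ∧ (p → r)) ∨ ¬(¬q ∨ ¬r)
≡ ¬((¬r ∨ p) ∧ (¬p ∨ r)) ∨ ¬(¬q ∨ ¬r)
≡ ¬(¬r ∨ p) ∨ ¬(¬p ∨ r) ∨ ¬(¬q ∨ ¬r)
≡ (¬¬r ∧ ¬p) ∨ ¬(¬p ∨ r) ∨ ¬(¬q ∨ ¬r)
≡ (r ∧ ¬p) ∨ ¬(¬p ∨ r) ∨ ¬(¬q ∨ ¬r)
≡ (r ∧ ¬p) ∨ (¬¬p ∧ ¬r) ∨ ¬(¬q ∨ ¬r)
≡ (r ∧ ¬p) ∨ (p ∧ ¬r) ∨ ¬(¬q ∨ ¬r)
≡ (r ∧ ¬p) ∨ (p ∧ ¬r) ∨ (¬¬q ∧ ¬¬r)
≡ (r ∧ ¬p) ∨ (p ∧ ¬r) ∨ (q ∧ ¬¬r)
≡ (r ∧ ¬p) ∨ (p ∧ ¬r) ∨ (q ∧ r)

(r ∧ ¬p) ∨ (p ∧ ¬r) ∨ (q ∧ r)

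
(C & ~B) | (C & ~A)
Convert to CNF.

C & (~B | ~A)

(C & ~B) | (C & ~A)
≡ (C | C) & (C | ~A) & (~B | C) & (~B | ~A)   [distribute | over &]
≡ C & (~B | ~A)   [simplify]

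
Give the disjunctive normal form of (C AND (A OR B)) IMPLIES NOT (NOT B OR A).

NOT C OR (NOT A AND NOT B) OR (B AND NOT A)

(C AND (A OR B)) IMPLIES NOT (NOT B OR A)
≡ NOT (C AND (A OR B)) OR NOT (NOT B OR A)   — eliminate IMPLIES
≡ NOT C OR NOT (A OR B) OR NOT (NOT B OR A)   — De Morgan
≡ NOT C OR (NOT A AND NOT B) OR NOT (NOT B OR A)   — De Morgan
≡ NOT C OR (NOT A AND NOT B) OR (NOT NOT B AND NOT A)   — De Morgan
≡ NOT C OR (NOT A AND NOT B) OR (B AND NOT A)   — double negation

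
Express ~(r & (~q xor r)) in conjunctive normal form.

~(r & (~q xor r))
⇔ ~(r & (~q | r) & ~(~q & r))   — expand xor
⇔ ~r | ~(~q | r) | ~~(~q & r)   — De Morgan
⇔ ~r | (~~q & ~r) | ~~(~q & r)   — De Morgan
⇔ ~r | (q & ~r) | ~~(~q & r)   — double negation
⇔ ~r | (q & ~r) | (~q & r)   — double negation
⇔ (~r | q | ~q) & (~r | q | r) & (~r | ~r | ~q) & (~r | ~r | r)   — distribute | over &
⇔ ~r | ~q   — simplify

~r | ~q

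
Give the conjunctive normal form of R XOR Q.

(R OR Q) AND (NOT R OR NOT Q)

R XOR Q
≡ (R OR Q) AND NOT (R AND Q)   [expand XOR]
≡ (R OR Q) AND (NOT R OR NOT Q)   [De Morgan]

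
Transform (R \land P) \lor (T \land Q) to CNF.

(R \land P) \lor (T \land Q)
≡ (R \lor T) \land (R \lor Q) \land (P \lor T) \land (P \lor Q)   — distribute \lor over \land

(R \lor T) \land (R \lor Q) \land (P \lor T) \land (P \lor Q)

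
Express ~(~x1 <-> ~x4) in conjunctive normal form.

(~x1 | ~x4) & (x4 | x1)

~(~x1 <-> ~x4)
⇔ ~((~x1 -> ~x4) & (~x4 -> ~x1))   (eliminate <->)
⇔ ~((~~x1 | ~x4) & (~x4 -> ~x1))   (eliminate ->)
⇔ ~((~~x1 | ~x4) & (~~x4 | ~x1))   (eliminate ->)
⇔ ~(~~x1 | ~x4) | ~(~~x4 | ~x1)   (De Morgan)
⇔ (~~~x1 & ~~x4) | ~(~~x4 | ~x1)   (De Morgan)
⇔ (~x1 & ~~x4) | ~(~~x4 | ~x1)   (double negation)
⇔ (~x1 & x4) | ~(~~x4 | ~x1)   (double negation)
⇔ (~x1 & x4) | (~~~x4 & ~~x1)   (De Morgan)
⇔ (~x1 & x4) | (~x4 & ~~x1)   (double negation)
⇔ (~x1 & x4) | (~x4 & x1)   (double negation)
⇔ (~x1 | ~x4) & (~x1 | x1) & (x4 | ~x4) & (x4 | x1)   (distribute | over &)
⇔ (~x1 | ~x4) & (x4 | x1)   (simplify)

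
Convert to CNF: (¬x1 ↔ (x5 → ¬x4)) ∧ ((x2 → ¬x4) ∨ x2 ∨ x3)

(x1 ∨ ¬x5 ∨ ¬x4) ∧ (x5 ∨ ¬x1) ∧ (x4 ∨ ¬x1)

(¬x1 ↔ (x5 → ¬x4)) ∧ ((x2 → ¬x4) ∨ x2 ∨ x3)
≡ (¬x1 → (x5 → ¬x4)) ∧ ((x5 → ¬x4) → ¬x1) ∧ ((x2 → ¬x4) ∨ x2 ∨ x3)
≡ (¬¬x1 ∨ (x5 → ¬x4)) ∧ ((x5 → ¬x4) → ¬x1) ∧ ((x2 → ¬x4) ∨ x2 ∨ x3)
≡ (¬¬x1 ∨ ¬x5 ∨ ¬x4) ∧ ((x5 → ¬x4) → ¬x1) ∧ ((x2 → ¬x4) ∨ x2 ∨ x3)
≡ (¬¬x1 ∨ ¬x5 ∨ ¬x4) ∧ (¬(x5 → ¬x4) ∨ ¬x1) ∧ ((x2 → ¬x4) ∨ x2 ∨ x3)
≡ (¬¬x1 ∨ ¬x5 ∨ ¬x4) ∧ (¬(¬x5 ∨ ¬x4) ∨ ¬x1) ∧ ((x2 → ¬x4) ∨ x2 ∨ x3)
≡ (¬¬x1 ∨ ¬x5 ∨ ¬x4) ∧ (¬(¬x5 ∨ ¬x4) ∨ ¬x1) ∧ (¬x2 ∨ ¬x4 ∨ x2 ∨ x3)
≡ (x1 ∨ ¬x5 ∨ ¬x4) ∧ (¬(¬x5 ∨ ¬x4) ∨ ¬x1) ∧ (¬x2 ∨ ¬x4 ∨ x2 ∨ x3)
≡ (x1 ∨ ¬x5 ∨ ¬x4) ∧ ((¬¬x5 ∧ ¬¬x4) ∨ ¬x1) ∧ (¬x2 ∨ ¬x4 ∨ x2 ∨ x3)
≡ (x1 ∨ ¬x5 ∨ ¬x4) ∧ ((x5 ∧ ¬¬x4) ∨ ¬x1) ∧ (¬x2 ∨ ¬x4 ∨ x2 ∨ x3)
≡ (x1 ∨ ¬x5 ∨ ¬x4) ∧ ((x5 ∧ x4) ∨ ¬x1) ∧ (¬x2 ∨ ¬x4 ∨ x2 ∨ x3)
≡ (x1 ∨ ¬x5 ∨ ¬x4) ∧ (x5 ∨ ¬x1) ∧ (x4 ∨ ¬x1) ∧ (¬x2 ∨ ¬x4 ∨ x2 ∨ x3)
≡ (x1 ∨ ¬x5 ∨ ¬x4) ∧ (x5 ∨ ¬x1) ∧ (x4 ∨ ¬x1)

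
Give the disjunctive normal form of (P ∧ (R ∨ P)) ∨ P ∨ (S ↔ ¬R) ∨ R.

P ∨ (¬R ∧ S) ∨ R

(P ∧ (R ∨ P)) ∨ P ∨ (S ↔ ¬R) ∨ R
≡ (P ∧ (R ∨ P)) ∨ P ∨ ((S → ¬R) ∧ (¬R → S)) ∨ R   (eliminate ↔)
≡ (P ∧ (R ∨ P)) ∨ P ∨ ((¬S ∨ ¬R) ∧ (¬R → S)) ∨ R   (eliminate →)
≡ (P ∧ (R ∨ P)) ∨ P ∨ ((¬S ∨ ¬R) ∧ (¬¬R ∨ S)) ∨ R   (eliminate →)
≡ (P ∧ (R ∨ P)) ∨ P ∨ ((¬S ∨ ¬R) ∧ (R ∨ S)) ∨ R   (double negation)
≡ (P ∧ R) ∨ (P ∧ P) ∨ P ∨ (¬S ∧ R) ∨ (¬S ∧ S) ∨ (¬R ∧ R) ∨ (¬R ∧ S) ∨ R   (distribute ∧ over ∨)
≡ P ∨ (¬R ∧ S) ∨ R   (simplify)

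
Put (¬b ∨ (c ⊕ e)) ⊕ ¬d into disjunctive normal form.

(¬b ∧ d) ∨ (c ∧ ¬e ∧ d) ∨ (¬c ∧ e ∧ d) ∨ (b ∧ ¬c ∧ ¬e ∧ ¬d) ∨ (b ∧ e ∧ c ∧ ¬d)

(¬b ∨ (c ⊕ e)) ⊕ ¬d
≡ ((¬b ∨ (c ⊕ e)) ∧ ¬¬d) ∨ (¬(¬b ∨ (c ⊕ e)) ∧ ¬d)
≡ ((¬b ∨ (c ∧ ¬e) ∨ (¬c ∧ e)) ∧ ¬¬d) ∨ (¬(¬b ∨ (c ⊕ e)) ∧ ¬d)
≡ ((¬b ∨ (c ∧ ¬e) ∨ (¬c ∧ e)) ∧ ¬¬d) ∨ (¬(¬b ∨ (c ∧ ¬e) ∨ (¬c ∧ e)) ∧ ¬d)
≡ ((¬b ∨ (c ∧ ¬e) ∨ (¬c ∧ e)) ∧ d) ∨ (¬(¬b ∨ (c ∧ ¬e) ∨ (¬c ∧ e)) ∧ ¬d)
≡ ((¬b ∨ (c ∧ ¬e) ∨ (¬c ∧ e)) ∧ d) ∨ (¬¬b ∧ ¬(c ∧ ¬e) ∧ ¬(¬c ∧ e) ∧ ¬d)
≡ ((¬b ∨ (c ∧ ¬e) ∨ (¬c ∧ e)) ∧ d) ∨ (b ∧ ¬(c ∧ ¬e) ∧ ¬(¬c ∧ e) ∧ ¬d)
≡ ((¬b ∨ (c ∧ ¬e) ∨ (¬c ∧ e)) ∧ d) ∨ (b ∧ (¬c ∨ ¬¬e) ∧ ¬(¬c ∧ e) ∧ ¬d)
≡ ((¬b ∨ (c ∧ ¬e) ∨ (¬c ∧ e)) ∧ d) ∨ (b ∧ (¬c ∨ e) ∧ ¬(¬c ∧ e) ∧ ¬d)
≡ ((¬b ∨ (c ∧ ¬e) ∨ (¬c ∧ e)) ∧ d) ∨ (b ∧ (¬c ∨ e) ∧ (¬¬c ∨ ¬e) ∧ ¬d)
≡ ((¬b ∨ (c ∧ ¬e) ∨ (¬c ∧ e)) ∧ d) ∨ (b ∧ (¬c ∨ e) ∧ (c ∨ ¬e) ∧ ¬d)
≡ (¬b ∧ d) ∨ (c ∧ ¬e ∧ d) ∨ (¬c ∧ e ∧ d) ∨ (b ∧ ¬c ∧ c ∧ ¬d) ∨ (b ∧ ¬c ∧ ¬e ∧ ¬d) ∨ (b ∧ e ∧ c ∧ ¬d) ∨ (b ∧ e ∧ ¬e ∧ ¬d)
≡ (¬b ∧ d) ∨ (c ∧ ¬e ∧ d) ∨ (¬c ∧ e ∧ d) ∨ (b ∧ ¬c ∧ ¬e ∧ ¬d) ∨ (b ∧ e ∧ c ∧ ¬d)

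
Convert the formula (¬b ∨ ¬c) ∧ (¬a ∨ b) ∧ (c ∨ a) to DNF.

(¬b ∨ ¬c) ∧ (¬a ∨ b) ∧ (c ∨ a)
= (¬b ∧ ¬a ∧ c) ∨ (¬b ∧ ¬a ∧ a) ∨ (¬b ∧ b ∧ c) ∨ (¬b ∧ b ∧ a) ∨ (¬c ∧ ¬a ∧ c) ∨ (¬c ∧ ¬a ∧ a) ∨ (¬c ∧ b ∧ c) ∨ (¬c ∧ b ∧ a)   [distribute ∧ over ∨]
= (¬b ∧ ¬a ∧ c) ∨ (¬c ∧ b ∧ a)   [simplify]

(¬b ∧ ¬a ∧ c) ∨ (¬c ∧ b ∧ a)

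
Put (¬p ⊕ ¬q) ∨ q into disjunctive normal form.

(p ∧ ¬q) ∨ q

(¬p ⊕ ¬q) ∨ q
≡ (¬p ∧ ¬¬q) ∨ (¬¬p ∧ ¬q) ∨ q   — expand ⊕
≡ (¬p ∧ q) ∨ (¬¬p ∧ ¬q) ∨ q   — double negation
≡ (¬p ∧ q) ∨ (p ∧ ¬q) ∨ q   — double negation
≡ (p ∧ ¬q) ∨ q   — simplify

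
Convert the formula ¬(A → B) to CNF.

A ∧ ¬B

¬(A → B)
⇔ ¬(¬A ∨ B)   — eliminate →
⇔ ¬¬A ∧ ¬B   — De Morgan
⇔ A ∧ ¬B   — double negation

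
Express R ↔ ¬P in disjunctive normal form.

¬R ∧ P ∨ ¬P ∧ R

R ↔ ¬P
⇔ (R → ¬P) ∧ (¬P → R)
⇔ (¬R ∨ ¬P) ∧ (¬P → R)
⇔ (¬R ∨ ¬P) ∧ (¬¬P ∨ R)
⇔ (¬R ∨ ¬P) ∧ (P ∨ R)
⇔ ¬R ∧ P ∨ ¬R ∧ R ∨ ¬P ∧ P ∨ ¬P ∧ R
⇔ ¬R ∧ P ∨ ¬P ∧ R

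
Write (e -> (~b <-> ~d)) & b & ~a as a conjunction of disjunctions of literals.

(~e | d | ~b) & b & ~a

(e -> (~b <-> ~d)) & b & ~a
= (~e | (~b <-> ~d)) & b & ~a   [eliminate ->]
= (~e | ((~b -> ~d) & (~d -> ~b))) & b & ~a   [eliminate <->]
= (~e | ((~~b | ~d) & (~d -> ~b))) & b & ~a   [eliminate ->]
= (~e | ((~~b | ~d) & (~~d | ~b))) & b & ~a   [eliminate ->]
= (~e | ((b | ~d) & (~~d | ~b))) & b & ~a   [double negation]
= (~e | ((b | ~d) & (d | ~b))) & b & ~a   [double negation]
= (~e | b | ~d) & (~e | d | ~b) & b & ~a   [distribute | over &]
= (~e | d | ~b) & b & ~a   [simplify]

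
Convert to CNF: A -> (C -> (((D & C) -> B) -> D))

~A | ~C | D

A -> (C -> (((D & C) -> B) -> D))
= ~A | (C -> (((D & C) -> B) -> D))   — eliminate ->
= ~A | ~C | (((D & C) -> B) -> D)   — eliminate ->
= ~A | ~C | ~((D & C) -> B) | D   — eliminate ->
= ~A | ~C | ~(~(D & C) | B) | D   — eliminate ->
= ~A | ~C | (~~(D & C) & ~B) | D   — De Morgan
= ~A | ~C | (D & C & ~B) | D   — double negation
= (~A | ~C | D | D) & (~A | ~C | C | D) & (~A | ~C | ~B | D)   — distribute | over &
= ~A | ~C | D   — simplify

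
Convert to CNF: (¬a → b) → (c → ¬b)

¬b ∨ ¬c

(¬a → b) → (c → ¬b)
≡ ¬(¬a → b) ∨ (c → ¬b)   [eliminate →]
≡ ¬(¬¬a ∨ b) ∨ (c → ¬b)   [eliminate →]
≡ ¬(¬¬a ∨ b) ∨ ¬c ∨ ¬b   [eliminate →]
≡ (¬¬¬a ∧ ¬b) ∨ ¬c ∨ ¬b   [De Morgan]
≡ (¬a ∧ ¬b) ∨ ¬c ∨ ¬b   [double negation]
≡ (¬a ∨ ¬c ∨ ¬b) ∧ (¬b ∨ ¬c ∨ ¬b)   [distribute ∨ over ∧]
≡ ¬b ∨ ¬c   [simplify]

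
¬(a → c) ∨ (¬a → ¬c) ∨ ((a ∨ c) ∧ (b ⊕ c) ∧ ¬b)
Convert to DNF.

a ∨ ¬c ∨ (c ∧ ¬b)

¬(a → c) ∨ (¬a → ¬c) ∨ ((a ∨ c) ∧ (b ⊕ c) ∧ ¬b)
≡ ¬(¬a ∨ c) ∨ (¬a → ¬c) ∨ ((a ∨ c) ∧ (b ⊕ c) ∧ ¬b)   (eliminate →)
≡ ¬(¬a ∨ c) ∨ ¬¬a ∨ ¬c ∨ ((a ∨ c) ∧ (b ⊕ c) ∧ ¬b)   (eliminate →)
≡ ¬(¬a ∨ c) ∨ ¬¬a ∨ ¬c ∨ ((a ∨ c) ∧ ((b ∧ ¬c) ∨ (¬b ∧ c)) ∧ ¬b)   (expand ⊕)
≡ (¬¬a ∧ ¬c) ∨ ¬¬a ∨ ¬c ∨ ((a ∨ c) ∧ ((b ∧ ¬c) ∨ (¬b ∧ c)) ∧ ¬b)   (De Morgan)
≡ (a ∧ ¬c) ∨ ¬¬a ∨ ¬c ∨ ((a ∨ c) ∧ ((b ∧ ¬c) ∨ (¬b ∧ c)) ∧ ¬b)   (double negation)
≡ (a ∧ ¬c) ∨ a ∨ ¬c ∨ ((a ∨ c) ∧ ((b ∧ ¬c) ∨ (¬b ∧ c)) ∧ ¬b)   (double negation)
≡ (a ∧ ¬c) ∨ a ∨ ¬c ∨ (a ∧ b ∧ ¬c ∧ ¬b) ∨ (a ∧ ¬b ∧ c ∧ ¬b) ∨ (c ∧ b ∧ ¬c ∧ ¬b) ∨ (c ∧ ¬b ∧ c ∧ ¬b)   (distribute ∧ over ∨)
≡ a ∨ ¬c ∨ (c ∧ ¬b)   (simplify)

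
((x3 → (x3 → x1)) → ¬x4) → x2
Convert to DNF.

((x3 → (x3 → x1)) → ¬x4) → x2
≡ ¬((x3 → (x3 → x1)) → ¬x4) ∨ x2   — eliminate →
≡ ¬(¬(x3 → (x3 → x1)) ∨ ¬x4) ∨ x2   — eliminate →
≡ ¬(¬(¬x3 ∨ (x3 → x1)) ∨ ¬x4) ∨ x2   — eliminate →
≡ ¬(¬(¬x3 ∨ ¬x3 ∨ x1) ∨ ¬x4) ∨ x2   — eliminate →
≡ ¬¬(¬x3 ∨ ¬x3 ∨ x1) ∧ ¬¬x4 ∨ x2   — De Morgan
≡ (¬x3 ∨ ¬x3 ∨ x1) ∧ ¬¬x4 ∨ x2   — double negation
≡ (¬x3 ∨ ¬x3 ∨ x1) ∧ x4 ∨ x2   — double negation
≡ ¬x3 ∧ x4 ∨ ¬x3 ∧ x4 ∨ x1 ∧ x4 ∨ x2   — distribute ∧ over ∨
≡ ¬x3 ∧ x4 ∨ x1 ∧ x4 ∨ x2   — simplify

¬x3 ∧ x4 ∨ x1 ∧ x4 ∨ x2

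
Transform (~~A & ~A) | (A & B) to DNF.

(~~A & ~A) | (A & B)
≡ (A & ~A) | (A & B)   [double negation]
≡ A & B   [simplify]

A & B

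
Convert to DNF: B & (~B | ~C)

B & (~B | ~C)
⇔ (B & ~B) | (B & ~C)   [distribute & over |]
⇔ B & ~C   [simplify]

B & ~C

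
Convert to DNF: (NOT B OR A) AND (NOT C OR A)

(NOT B OR A) AND (NOT C OR A)
≡ (NOT B AND NOT C) OR (NOT B AND A) OR (A AND NOT C) OR (A AND A)   — distribute AND over OR
≡ (NOT B AND NOT C) OR A   — simplify

(NOT B AND NOT C) OR A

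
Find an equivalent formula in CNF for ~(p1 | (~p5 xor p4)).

~(p1 | (~p5 xor p4))
= ~(p1 | ((~p5 | p4) & ~(~p5 & p4)))   [expand xor]
= ~p1 & ~((~p5 | p4) & ~(~p5 & p4))   [De Morgan]
= ~p1 & (~(~p5 | p4) | ~~(~p5 & p4))   [De Morgan]
= ~p1 & ((~~p5 & ~p4) | ~~(~p5 & p4))   [De Morgan]
= ~p1 & ((p5 & ~p4) | ~~(~p5 & p4))   [double negation]
= ~p1 & ((p5 & ~p4) | (~p5 & p4))   [double negation]
= ~p1 & (p5 | ~p5) & (p5 | p4) & (~p4 | ~p5) & (~p4 | p4)   [distribute | over &]
= ~p1 & (p5 | p4) & (~p4 | ~p5)   [simplify]

~p1 & (p5 | p4) & (~p4 | ~p5)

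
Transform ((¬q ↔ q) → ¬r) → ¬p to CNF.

((¬q ↔ q) → ¬r) → ¬p
⇔ ¬((¬q ↔ q) → ¬r) ∨ ¬p
⇔ ¬(¬(¬q ↔ q) ∨ ¬r) ∨ ¬p
⇔ ¬(¬((¬q → q) ∧ (q → ¬q)) ∨ ¬r) ∨ ¬p
⇔ ¬(¬((¬¬q ∨ q) ∧ (q → ¬q)) ∨ ¬r) ∨ ¬p
⇔ ¬(¬((¬¬q ∨ q) ∧ (¬q ∨ ¬q)) ∨ ¬r) ∨ ¬p
⇔ ¬¬((¬¬q ∨ q) ∧ (¬q ∨ ¬q)) ∧ ¬¬r ∨ ¬p
⇔ (¬¬q ∨ q) ∧ (¬q ∨ ¬q) ∧ ¬¬r ∨ ¬p
⇔ (q ∨ q) ∧ (¬q ∨ ¬q) ∧ ¬¬r ∨ ¬p
⇔ (q ∨ q) ∧ (¬q ∨ ¬q) ∧ r ∨ ¬p
⇔ (q ∨ q ∨ ¬p) ∧ (¬q ∨ ¬q ∨ ¬p) ∧ (r ∨ ¬p)
⇔ (q ∨ ¬p) ∧ (¬q ∨ ¬p) ∧ (r ∨ ¬p)

(q ∨ ¬p) ∧ (¬q ∨ ¬p) ∧ (r ∨ ¬p)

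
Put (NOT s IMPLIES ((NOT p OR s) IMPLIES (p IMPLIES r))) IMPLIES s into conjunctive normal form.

(NOT s IMPLIES ((NOT p OR s) IMPLIES (p IMPLIES r))) IMPLIES s
≡ NOT (NOT s IMPLIES ((NOT p OR s) IMPLIES (p IMPLIES r))) OR s   — eliminate IMPLIES
≡ NOT (NOT NOT s OR ((NOT p OR s) IMPLIES (p IMPLIES r))) OR s   — eliminate IMPLIES
≡ NOT (NOT NOT s OR NOT (NOT p OR s) OR (p IMPLIES r)) OR s   — eliminate IMPLIES
≡ NOT (NOT NOT s OR NOT (NOT p OR s) OR NOT p OR r) OR s   — eliminate IMPLIES
≡ (NOT NOT NOT s AND NOT NOT (NOT p OR s) AND NOT NOT p AND NOT r) OR s   — De Morgan
≡ (NOT s AND NOT NOT (NOT p OR s) AND NOT NOT p AND NOT r) OR s   — double negation
≡ (NOT s AND (NOT p OR s) AND NOT NOT p AND NOT r) OR s   — double negation
≡ (NOT s AND (NOT p OR s) AND p AND NOT r) OR s   — double negation
≡ (NOT s OR s) AND (NOT p OR s OR s) AND (p OR s) AND (NOT r OR s)   — distribute OR over AND
≡ (NOT p OR s) AND (p OR s) AND (NOT r OR s)   — simplify

(NOT p OR s) AND (p OR s) AND (NOT r OR s)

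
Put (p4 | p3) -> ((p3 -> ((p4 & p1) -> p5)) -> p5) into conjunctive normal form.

(p4 | p3) -> ((p3 -> ((p4 & p1) -> p5)) -> p5)
≡ ~(p4 | p3) | ((p3 -> ((p4 & p1) -> p5)) -> p5)   (eliminate ->)
≡ ~(p4 | p3) | ~(p3 -> ((p4 & p1) -> p5)) | p5   (eliminate ->)
≡ ~(p4 | p3) | ~(~p3 | ((p4 & p1) -> p5)) | p5   (eliminate ->)
≡ ~(p4 | p3) | ~(~p3 | ~(p4 & p1) | p5) | p5   (eliminate ->)
≡ (~p4 & ~p3) | ~(~p3 | ~(p4 & p1) | p5) | p5   (De Morgan)
≡ (~p4 & ~p3) | (~~p3 & ~~(p4 & p1) & ~p5) | p5   (De Morgan)
≡ (~p4 & ~p3) | (p3 & ~~(p4 & p1) & ~p5) | p5   (double negation)
≡ (~p4 & ~p3) | (p3 & p4 & p1 & ~p5) | p5   (double negation)
≡ (~p4 | p3 | p5) & (~p4 | p4 | p5) & (~p4 | p1 | p5) & (~p4 | ~p5 | p5) & (~p3 | p3 | p5) & (~p3 | p4 | p5) & (~p3 | p1 | p5) & (~p3 | ~p5 | p5)   (distribute | over &)
≡ (~p4 | p3 | p5) & (~p4 | p1 | p5) & (~p3 | p4 | p5) & (~p3 | p1 | p5)   (simplify)

(~p4 | p3 | p5) & (~p4 | p1 | p5) & (~p3 | p4 | p5) & (~p3 | p1 | p5)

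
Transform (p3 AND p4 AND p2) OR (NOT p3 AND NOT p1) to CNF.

(p3 AND p4 AND p2) OR (NOT p3 AND NOT p1)
= (p3 OR NOT p3) AND (p3 OR NOT p1) AND (p4 OR NOT p3) AND (p4 OR NOT p1) AND (p2 OR NOT p3) AND (p2 OR NOT p1)   — distribute OR over AND
= (p3 OR NOT p1) AND (p4 OR NOT p3) AND (p4 OR NOT p1) AND (p2 OR NOT p3) AND (p2 OR NOT p1)   — simplify

(p3 OR NOT p1) AND (p4 OR NOT p3) AND (p4 OR NOT p1) AND (p2 OR NOT p3) AND (p2 OR NOT p1)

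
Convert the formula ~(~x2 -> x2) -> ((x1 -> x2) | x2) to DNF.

~(~x2 -> x2) -> ((x1 -> x2) | x2)
⇔ ~~(~x2 -> x2) | (x1 -> x2) | x2   [eliminate ->]
⇔ ~~(~~x2 | x2) | (x1 -> x2) | x2   [eliminate ->]
⇔ ~~(~~x2 | x2) | ~x1 | x2 | x2   [eliminate ->]
⇔ ~~x2 | x2 | ~x1 | x2 | x2   [double negation]
⇔ x2 | x2 | ~x1 | x2 | x2   [double negation]
⇔ x2 | ~x1   [simplify]

x2 | ~x1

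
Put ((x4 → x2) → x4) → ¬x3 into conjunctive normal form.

((x4 → x2) → x4) → ¬x3
⇔ ¬((x4 → x2) → x4) ∨ ¬x3   (eliminate →)
⇔ ¬(¬(x4 → x2) ∨ x4) ∨ ¬x3   (eliminate →)
⇔ ¬(¬(¬x4 ∨ x2) ∨ x4) ∨ ¬x3   (eliminate →)
⇔ (¬¬(¬x4 ∨ x2) ∧ ¬x4) ∨ ¬x3   (De Morgan)
⇔ ((¬x4 ∨ x2) ∧ ¬x4) ∨ ¬x3   (double negation)
⇔ (¬x4 ∨ x2 ∨ ¬x3) ∧ (¬x4 ∨ ¬x3)   (distribute ∨ over ∧)
⇔ ¬x4 ∨ ¬x3   (simplify)

¬x4 ∨ ¬x3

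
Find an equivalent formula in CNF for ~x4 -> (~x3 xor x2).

(x4 | ~x3 | x2) & (x4 | x3 | ~x2)

~x4 -> (~x3 xor x2)
≡ ~~x4 | (~x3 xor x2)   [eliminate ->]
≡ ~~x4 | ((~x3 | x2) & ~(~x3 & x2))   [expand xor]
≡ x4 | ((~x3 | x2) & ~(~x3 & x2))   [double negation]
≡ x4 | ((~x3 | x2) & (~~x3 | ~x2))   [De Morgan]
≡ x4 | ((~x3 | x2) & (x3 | ~x2))   [double negation]
≡ (x4 | ~x3 | x2) & (x4 | x3 | ~x2)   [distribute | over &]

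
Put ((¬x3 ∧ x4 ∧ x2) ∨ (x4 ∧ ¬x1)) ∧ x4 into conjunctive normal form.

((¬x3 ∧ x4 ∧ x2) ∨ (x4 ∧ ¬x1)) ∧ x4
≡ (¬x3 ∨ x4) ∧ (¬x3 ∨ ¬x1) ∧ (x4 ∨ x4) ∧ (x4 ∨ ¬x1) ∧ (x2 ∨ x4) ∧ (x2 ∨ ¬x1) ∧ x4   — distribute ∨ over ∧
≡ (¬x3 ∨ ¬x1) ∧ x4 ∧ (x2 ∨ ¬x1)   — simplify

(¬x3 ∨ ¬x1) ∧ x4 ∧ (x2 ∨ ¬x1)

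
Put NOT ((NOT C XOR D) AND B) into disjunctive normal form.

NOT ((NOT C XOR D) AND B)
⇔ NOT (((NOT C AND NOT D) OR (NOT NOT C AND D)) AND B)   [expand XOR]
⇔ NOT ((NOT C AND NOT D) OR (NOT NOT C AND D)) OR NOT B   [De Morgan]
⇔ (NOT (NOT C AND NOT D) AND NOT (NOT NOT C AND D)) OR NOT B   [De Morgan]
⇔ ((NOT NOT C OR NOT NOT D) AND NOT (NOT NOT C AND D)) OR NOT B   [De Morgan]
⇔ ((C OR NOT NOT D) AND NOT (NOT NOT C AND D)) OR NOT B   [double negation]
⇔ ((C OR D) AND NOT (NOT NOT C AND D)) OR NOT B   [double negation]
⇔ ((C OR D) AND (NOT NOT NOT C OR NOT D)) OR NOT B   [De Morgan]
⇔ ((C OR D) AND (NOT C OR NOT D)) OR NOT B   [double negation]
⇔ (C AND NOT C) OR (C AND NOT D) OR (D AND NOT C) OR (D AND NOT D) OR NOT B   [distribute AND over OR]
⇔ (C AND NOT D) OR (D AND NOT C) OR NOT B   [simplify]

(C AND NOT D) OR (D AND NOT C) OR NOT B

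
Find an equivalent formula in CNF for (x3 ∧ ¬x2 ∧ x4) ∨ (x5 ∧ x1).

(x3 ∧ ¬x2 ∧ x4) ∨ (x5 ∧ x1)
≡ (x3 ∨ x5) ∧ (x3 ∨ x1) ∧ (¬x2 ∨ x5) ∧ (¬x2 ∨ x1) ∧ (x4 ∨ x5) ∧ (x4 ∨ x1)   (distribute ∨ over ∧)

(x3 ∨ x5) ∧ (x3 ∨ x1) ∧ (¬x2 ∨ x5) ∧ (¬x2 ∨ x1) ∧ (x4 ∨ x5) ∧ (x4 ∨ x1)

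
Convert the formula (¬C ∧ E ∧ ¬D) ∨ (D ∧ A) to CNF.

(¬C ∧ E ∧ ¬D) ∨ (D ∧ A)
= (¬C ∨ D) ∧ (¬C ∨ A) ∧ (E ∨ D) ∧ (E ∨ A) ∧ (¬D ∨ D) ∧ (¬D ∨ A)
= (¬C ∨ D) ∧ (¬C ∨ A) ∧ (E ∨ D) ∧ (E ∨ A) ∧ (¬D ∨ A)

(¬C ∨ D) ∧ (¬C ∨ A) ∧ (E ∨ D) ∧ (E ∨ A) ∧ (¬D ∨ A)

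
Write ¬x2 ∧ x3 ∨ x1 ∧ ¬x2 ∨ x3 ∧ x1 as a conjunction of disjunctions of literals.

(¬x2 ∨ x1) ∧ (¬x2 ∨ x3) ∧ (x3 ∨ x1)

¬x2 ∧ x3 ∨ x1 ∧ ¬x2 ∨ x3 ∧ x1
≡ (¬x2 ∨ x1 ∨ x3) ∧ (¬x2 ∨ x1 ∨ x1) ∧ (¬x2 ∨ ¬x2 ∨ x3) ∧ (¬x2 ∨ ¬x2 ∨ x1) ∧ (x3 ∨ x1 ∨ x3) ∧ (x3 ∨ x1 ∨ x1) ∧ (x3 ∨ ¬x2 ∨ x3) ∧ (x3 ∨ ¬x2 ∨ x1)   [distribute ∨ over ∧]
≡ (¬x2 ∨ x1) ∧ (¬x2 ∨ x3) ∧ (x3 ∨ x1)   [simplify]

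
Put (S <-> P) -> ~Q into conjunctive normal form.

(S <-> P) -> ~Q
≡ ~(S <-> P) | ~Q   — eliminate ->
≡ ~((S -> P) & (P -> S)) | ~Q   — eliminate <->
≡ ~((~S | P) & (P -> S)) | ~Q   — eliminate ->
≡ ~((~S | P) & (~P | S)) | ~Q   — eliminate ->
≡ ~(~S | P) | ~(~P | S) | ~Q   — De Morgan
≡ (~~S & ~P) | ~(~P | S) | ~Q   — De Morgan
≡ (S & ~P) | ~(~P | S) | ~Q   — double negation
≡ (S & ~P) | (~~P & ~S) | ~Q   — De Morgan
≡ (S & ~P) | (P & ~S) | ~Q   — double negation
≡ (S | P | ~Q) & (S | ~S | ~Q) & (~P | P | ~Q) & (~P | ~S | ~Q)   — distribute | over &
≡ (S | P | ~Q) & (~P | ~S | ~Q)   — simplify

(S | P | ~Q) & (~P | ~S | ~Q)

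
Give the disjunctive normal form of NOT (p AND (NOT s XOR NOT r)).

NOT (p AND (NOT s XOR NOT r))
⇔ NOT (p AND ((NOT s AND NOT NOT r) OR (NOT NOT s AND NOT r)))   [expand XOR]
⇔ NOT p OR NOT ((NOT s AND NOT NOT r) OR (NOT NOT s AND NOT r))   [De Morgan]
⇔ NOT p OR (NOT (NOT s AND NOT NOT r) AND NOT (NOT NOT s AND NOT r))   [De Morgan]
⇔ NOT p OR ((NOT NOT s OR NOT NOT NOT r) AND NOT (NOT NOT s AND NOT r))   [De Morgan]
⇔ NOT p OR ((s OR NOT NOT NOT r) AND NOT (NOT NOT s AND NOT r))   [double negation]
⇔ NOT p OR ((s OR NOT r) AND NOT (NOT NOT s AND NOT r))   [double negation]
⇔ NOT p OR ((s OR NOT r) AND (NOT NOT NOT s OR NOT NOT r))   [De Morgan]
⇔ NOT p OR ((s OR NOT r) AND (NOT s OR NOT NOT r))   [double negation]
⇔ NOT p OR ((s OR NOT r) AND (NOT s OR r))   [double negation]
⇔ NOT p OR (s AND NOT s) OR (s AND r) OR (NOT r AND NOT s) OR (NOT r AND r)   [distribute AND over OR]
⇔ NOT p OR (s AND r) OR (NOT r AND NOT s)   [simplify]

NOT p OR (s AND r) OR (NOT r AND NOT s)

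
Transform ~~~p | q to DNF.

~p | q

~~~p | q
= ~p | q   — double negation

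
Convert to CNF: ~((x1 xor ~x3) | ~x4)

(~x1 | ~x3) & (x3 | x1) & x4

~((x1 xor ~x3) | ~x4)
= ~(((x1 | ~x3) & ~(x1 & ~x3)) | ~x4)   [expand xor]
= ~((x1 | ~x3) & ~(x1 & ~x3)) & ~~x4   [De Morgan]
= (~(x1 | ~x3) | ~~(x1 & ~x3)) & ~~x4   [De Morgan]
= ((~x1 & ~~x3) | ~~(x1 & ~x3)) & ~~x4   [De Morgan]
= ((~x1 & x3) | ~~(x1 & ~x3)) & ~~x4   [double negation]
= ((~x1 & x3) | (x1 & ~x3)) & ~~x4   [double negation]
= ((~x1 & x3) | (x1 & ~x3)) & x4   [double negation]
= (~x1 | x1) & (~x1 | ~x3) & (x3 | x1) & (x3 | ~x3) & x4   [distribute | over &]
= (~x1 | ~x3) & (x3 | x1) & x4   [simplify]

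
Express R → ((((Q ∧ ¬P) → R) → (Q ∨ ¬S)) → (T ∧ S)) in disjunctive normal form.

¬R ∨ (¬Q ∧ S) ∨ (T ∧ S)

R → ((((Q ∧ ¬P) → R) → (Q ∨ ¬S)) → (T ∧ S))
≡ ¬R ∨ ((((Q ∧ ¬P) → R) → (Q ∨ ¬S)) → (T ∧ S))   [eliminate →]
≡ ¬R ∨ ¬(((Q ∧ ¬P) → R) → (Q ∨ ¬S)) ∨ (T ∧ S)   [eliminate →]
≡ ¬R ∨ ¬(¬((Q ∧ ¬P) → R) ∨ Q ∨ ¬S) ∨ (T ∧ S)   [eliminate →]
≡ ¬R ∨ ¬(¬(¬(Q ∧ ¬P) ∨ R) ∨ Q ∨ ¬S) ∨ (T ∧ S)   [eliminate →]
≡ ¬R ∨ (¬¬(¬(Q ∧ ¬P) ∨ R) ∧ ¬Q ∧ ¬¬S) ∨ (T ∧ S)   [De Morgan]
≡ ¬R ∨ ((¬(Q ∧ ¬P) ∨ R) ∧ ¬Q ∧ ¬¬S) ∨ (T ∧ S)   [double negation]
≡ ¬R ∨ ((¬Q ∨ ¬¬P ∨ R) ∧ ¬Q ∧ ¬¬S) ∨ (T ∧ S)   [De Morgan]
≡ ¬R ∨ ((¬Q ∨ P ∨ R) ∧ ¬Q ∧ ¬¬S) ∨ (T ∧ S)   [double negation]
≡ ¬R ∨ ((¬Q ∨ P ∨ R) ∧ ¬Q ∧ S) ∨ (T ∧ S)   [double negation]
≡ ¬R ∨ (¬Q ∧ ¬Q ∧ S) ∨ (P ∧ ¬Q ∧ S) ∨ (R ∧ ¬Q ∧ S) ∨ (T ∧ S)   [distribute ∧ over ∨]
≡ ¬R ∨ (¬Q ∧ S) ∨ (T ∧ S)   [simplify]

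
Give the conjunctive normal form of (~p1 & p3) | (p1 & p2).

(~p1 & p3) | (p1 & p2)
≡ (~p1 | p1) & (~p1 | p2) & (p3 | p1) & (p3 | p2)   — distribute | over &
≡ (~p1 | p2) & (p3 | p1) & (p3 | p2)   — simplify

(~p1 | p2) & (p3 | p1) & (p3 | p2)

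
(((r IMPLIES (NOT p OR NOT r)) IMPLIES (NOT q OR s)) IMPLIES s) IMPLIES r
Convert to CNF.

(((r IMPLIES (NOT p OR NOT r)) IMPLIES (NOT q OR s)) IMPLIES s) IMPLIES r
≡ NOT (((r IMPLIES (NOT p OR NOT r)) IMPLIES (NOT q OR s)) IMPLIES s) OR r   [eliminate IMPLIES]
≡ NOT (NOT ((r IMPLIES (NOT p OR NOT r)) IMPLIES (NOT q OR s)) OR s) OR r   [eliminate IMPLIES]
≡ NOT (NOT (NOT (r IMPLIES (NOT p OR NOT r)) OR NOT q OR s) OR s) OR r   [eliminate IMPLIES]
≡ NOT (NOT (NOT (NOT r OR NOT p OR NOT r) OR NOT q OR s) OR s) OR r   [eliminate IMPLIES]
≡ (NOT NOT (NOT (NOT r OR NOT p OR NOT r) OR NOT q OR s) AND NOT s) OR r   [De Morgan]
≡ ((NOT (NOT r OR NOT p OR NOT r) OR NOT q OR s) AND NOT s) OR r   [double negation]
≡ (((NOT NOT r AND NOT NOT p AND NOT NOT r) OR NOT q OR s) AND NOT s) OR r   [De Morgan]
≡ (((r AND NOT NOT p AND NOT NOT r) OR NOT q OR s) AND NOT s) OR r   [double negation]
≡ (((r AND p AND NOT NOT r) OR NOT q OR s) AND NOT s) OR r   [double negation]
≡ (((r AND p AND r) OR NOT q OR s) AND NOT s) OR r   [double negation]
≡ (r OR NOT q OR s OR r) AND (p OR NOT q OR s OR r) AND (r OR NOT q OR s OR r) AND (NOT s OR r)   [distribute OR over AND]
≡ (r OR NOT q OR s) AND (NOT s OR r)   [simplify]

(r OR NOT q OR s) AND (NOT s OR r)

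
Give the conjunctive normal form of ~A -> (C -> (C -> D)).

A | ~C | D

~A -> (C -> (C -> D))
≡ ~~A | (C -> (C -> D))   — eliminate ->
≡ ~~A | ~C | (C -> D)   — eliminate ->
≡ ~~A | ~C | ~C | D   — eliminate ->
≡ A | ~C | ~C | D   — double negation
≡ A | ~C | D   — simplify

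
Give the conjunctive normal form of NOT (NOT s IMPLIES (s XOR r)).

NOT (NOT s IMPLIES (s XOR r))
= NOT (NOT NOT s OR (s XOR r))   [eliminate IMPLIES]
= NOT (NOT NOT s OR ((s OR r) AND NOT (s AND r)))   [expand XOR]
= NOT NOT NOT s AND NOT ((s OR r) AND NOT (s AND r))   [De Morgan]
= NOT s AND NOT ((s OR r) AND NOT (s AND r))   [double negation]
= NOT s AND (NOT (s OR r) OR NOT NOT (s AND r))   [De Morgan]
= NOT s AND ((NOT s AND NOT r) OR NOT NOT (s AND r))   [De Morgan]
= NOT s AND ((NOT s AND NOT r) OR (s AND r))   [double negation]
= NOT s AND (NOT s OR s) AND (NOT s OR r) AND (NOT r OR s) AND (NOT r OR r)   [distribute OR over AND]
= NOT s AND (NOT r OR s)   [simplify]

NOT s AND (NOT r OR s)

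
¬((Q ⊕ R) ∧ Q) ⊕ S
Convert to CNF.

¬((Q ⊕ R) ∧ Q) ⊕ S
⇔ (¬((Q ⊕ R) ∧ Q) ∨ S) ∧ ¬(¬((Q ⊕ R) ∧ Q) ∧ S)   [expand ⊕]
⇔ (¬((Q ∨ R) ∧ ¬(Q ∧ R) ∧ Q) ∨ S) ∧ ¬(¬((Q ⊕ R) ∧ Q) ∧ S)   [expand ⊕]
⇔ (¬((Q ∨ R) ∧ ¬(Q ∧ R) ∧ Q) ∨ S) ∧ ¬(¬((Q ∨ R) ∧ ¬(Q ∧ R) ∧ Q) ∧ S)   [expand ⊕]
⇔ (¬(Q ∨ R) ∨ ¬¬(Q ∧ R) ∨ ¬Q ∨ S) ∧ ¬(¬((Q ∨ R) ∧ ¬(Q ∧ R) ∧ Q) ∧ S)   [De Morgan]
⇔ ((¬Q ∧ ¬R) ∨ ¬¬(Q ∧ R) ∨ ¬Q ∨ S) ∧ ¬(¬((Q ∨ R) ∧ ¬(Q ∧ R) ∧ Q) ∧ S)   [De Morgan]
⇔ ((¬Q ∧ ¬R) ∨ (Q ∧ R) ∨ ¬Q ∨ S) ∧ ¬(¬((Q ∨ R) ∧ ¬(Q ∧ R) ∧ Q) ∧ S)   [double negation]
⇔ ((¬Q ∧ ¬R) ∨ (Q ∧ R) ∨ ¬Q ∨ S) ∧ (¬¬((Q ∨ R) ∧ ¬(Q ∧ R) ∧ Q) ∨ ¬S)   [De Morgan]
⇔ ((¬Q ∧ ¬R) ∨ (Q ∧ R) ∨ ¬Q ∨ S) ∧ (((Q ∨ R) ∧ ¬(Q ∧ R) ∧ Q) ∨ ¬S)   [double negation]
⇔ ((¬Q ∧ ¬R) ∨ (Q ∧ R) ∨ ¬Q ∨ S) ∧ (((Q ∨ R) ∧ (¬Q ∨ ¬R) ∧ Q) ∨ ¬S)   [De Morgan]
⇔ (¬Q ∨ Q ∨ ¬Q ∨ S) ∧ (¬Q ∨ R ∨ ¬Q ∨ S) ∧ (¬R ∨ Q ∨ ¬Q ∨ S) ∧ (¬R ∨ R ∨ ¬Q ∨ S) ∧ (Q ∨ R ∨ ¬S) ∧ (¬Q ∨ ¬R ∨ ¬S) ∧ (Q ∨ ¬S)   [distribute ∨ over ∧]
⇔ (¬Q ∨ R ∨ S) ∧ (¬Q ∨ ¬R ∨ ¬S) ∧ (Q ∨ ¬S)   [simplify]

(¬Q ∨ R ∨ S) ∧ (¬Q ∨ ¬R ∨ ¬S) ∧ (Q ∨ ¬S)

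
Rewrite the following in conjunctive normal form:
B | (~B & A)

B | (~B & A)
⇔ (B | ~B) & (B | A)
⇔ B | A

B | A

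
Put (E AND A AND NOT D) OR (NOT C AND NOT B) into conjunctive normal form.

(E OR NOT C) AND (E OR NOT B) AND (A OR NOT C) AND (A OR NOT B) AND (NOT D OR NOT C) AND (NOT D OR NOT B)

(E AND A AND NOT D) OR (NOT C AND NOT B)
= (E OR NOT C) AND (E OR NOT B) AND (A OR NOT C) AND (A OR NOT B) AND (NOT D OR NOT C) AND (NOT D OR NOT B)   (distribute OR over AND)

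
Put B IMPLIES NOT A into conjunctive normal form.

NOT B OR NOT A

B IMPLIES NOT A
⇔ NOT B OR NOT A   [eliminate IMPLIES]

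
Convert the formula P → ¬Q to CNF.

¬P ∨ ¬Q

P → ¬Q
≡ ¬P ∨ ¬Q   [eliminate →]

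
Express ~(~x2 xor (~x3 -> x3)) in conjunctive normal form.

(x2 | x3) & (~x3 | ~x2)

~(~x2 xor (~x3 -> x3))
≡ ~((~x2 | (~x3 -> x3)) & ~(~x2 & (~x3 -> x3)))   [expand xor]
≡ ~((~x2 | ~~x3 | x3) & ~(~x2 & (~x3 -> x3)))   [eliminate ->]
≡ ~((~x2 | ~~x3 | x3) & ~(~x2 & (~~x3 | x3)))   [eliminate ->]
≡ ~(~x2 | ~~x3 | x3) | ~~(~x2 & (~~x3 | x3))   [De Morgan]
≡ (~~x2 & ~~~x3 & ~x3) | ~~(~x2 & (~~x3 | x3))   [De Morgan]
≡ (x2 & ~~~x3 & ~x3) | ~~(~x2 & (~~x3 | x3))   [double negation]
≡ (x2 & ~x3 & ~x3) | ~~(~x2 & (~~x3 | x3))   [double negation]
≡ (x2 & ~x3 & ~x3) | (~x2 & (~~x3 | x3))   [double negation]
≡ (x2 & ~x3 & ~x3) | (~x2 & (x3 | x3))   [double negation]
≡ (x2 | ~x2) & (x2 | x3 | x3) & (~x3 | ~x2) & (~x3 | x3 | x3) & (~x3 | ~x2) & (~x3 | x3 | x3)   [distribute | over &]
≡ (x2 | x3) & (~x3 | ~x2)   [simplify]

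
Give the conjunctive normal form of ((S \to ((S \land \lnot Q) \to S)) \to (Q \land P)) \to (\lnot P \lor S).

\lnot Q \lor \lnot P \lor S

((S \to ((S \land \lnot Q) \to S)) \to (Q \land P)) \to (\lnot P \lor S)
≡ \lnot ((S \to ((S \land \lnot Q) \to S)) \to (Q \land P)) \lor \lnot P \lor S   — eliminate \to
≡ \lnot (\lnot (S \to ((S \land \lnot Q) \to S)) \lor (Q \land P)) \lor \lnot P \lor S   — eliminate \to
≡ \lnot (\lnot (\lnot S \lor ((S \land \lnot Q) \to S)) \lor (Q \land P)) \lor \lnot P \lor S   — eliminate \to
≡ \lnot (\lnot (\lnot S \lor \lnot (S \land \lnot Q) \lor S) \lor (Q \land P)) \lor \lnot P \lor S   — eliminate \to
≡ (\lnot \lnot (\lnot S \lor \lnot (S \land \lnot Q) \lor S) \land \lnot (Q \land P)) \lor \lnot P \lor S   — De Morgan
≡ ((\lnot S \lor \lnot (S \land \lnot Q) \lor S) \land \lnot (Q \land P)) \lor \lnot P \lor S   — double negation
≡ ((\lnot S \lor \lnot S \lor \lnot \lnot Q \lor S) \land \lnot (Q \land P)) \lor \lnot P \lor S   — De Morgan
≡ ((\lnot S \lor \lnot S \lor Q \lor S) \land \lnot (Q \land P)) \lor \lnot P \lor S   — double negation
≡ ((\lnot S \lor \lnot S \lor Q \lor S) \land (\lnot Q \lor \lnot P)) \lor \lnot P \lor S   — De Morgan
≡ (\lnot S \lor \lnot S \lor Q \lor S \lor \lnot P \lor S) \land (\lnot Q \lor \lnot P \lor \lnot P \lor S)   — distribute \lor over \land
≡ \lnot Q \lor \lnot P \lor S   — simplify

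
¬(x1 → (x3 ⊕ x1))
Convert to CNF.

¬(x1 → (x3 ⊕ x1))
= ¬(¬x1 ∨ (x3 ⊕ x1))   [eliminate →]
= ¬(¬x1 ∨ ((x3 ∨ x1) ∧ ¬(x3 ∧ x1)))   [expand ⊕]
= ¬¬x1 ∧ ¬((x3 ∨ x1) ∧ ¬(x3 ∧ x1))   [De Morgan]
= x1 ∧ ¬((x3 ∨ x1) ∧ ¬(x3 ∧ x1))   [double negation]
= x1 ∧ (¬(x3 ∨ x1) ∨ ¬¬(x3 ∧ x1))   [De Morgan]
= x1 ∧ ((¬x3 ∧ ¬x1) ∨ ¬¬(x3 ∧ x1))   [De Morgan]
= x1 ∧ ((¬x3 ∧ ¬x1) ∨ (x3 ∧ x1))   [double negation]
= x1 ∧ (¬x3 ∨ x3) ∧ (¬x3 ∨ x1) ∧ (¬x1 ∨ x3) ∧ (¬x1 ∨ x1)   [distribute ∨ over ∧]
= x1 ∧ (¬x1 ∨ x3)   [simplify]

x1 ∧ (¬x1 ∨ x3)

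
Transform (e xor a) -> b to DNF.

(e xor a) -> b
= ~(e xor a) | b   (eliminate ->)
= ~((e & ~a) | (~e & a)) | b   (expand xor)
= (~(e & ~a) & ~(~e & a)) | b   (De Morgan)
= ((~e | ~~a) & ~(~e & a)) | b   (De Morgan)
= ((~e | a) & ~(~e & a)) | b   (double negation)
= ((~e | a) & (~~e | ~a)) | b   (De Morgan)
= ((~e | a) & (e | ~a)) | b   (double negation)
= (~e & e) | (~e & ~a) | (a & e) | (a & ~a) | b   (distribute & over |)
= (~e & ~a) | (a & e) | b   (simplify)

(~e & ~a) | (a & e) | b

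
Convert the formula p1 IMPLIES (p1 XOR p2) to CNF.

NOT p1 OR NOT p2

p1 IMPLIES (p1 XOR p2)
≡ NOT p1 OR (p1 XOR p2)   (eliminate IMPLIES)
≡ NOT p1 OR ((p1 OR p2) AND NOT (p1 AND p2))   (expand XOR)
≡ NOT p1 OR ((p1 OR p2) AND (NOT p1 OR NOT p2))   (De Morgan)
≡ (NOT p1 OR p1 OR p2) AND (NOT p1 OR NOT p1 OR NOT p2)   (distribute OR over AND)
≡ NOT p1 OR NOT p2   (simplify)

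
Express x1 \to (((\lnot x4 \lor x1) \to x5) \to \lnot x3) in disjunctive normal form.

x1 \to (((\lnot x4 \lor x1) \to x5) \to \lnot x3)
= \lnot x1 \lor (((\lnot x4 \lor x1) \to x5) \to \lnot x3)   [eliminate \to]
= \lnot x1 \lor \lnot ((\lnot x4 \lor x1) \to x5) \lor \lnot x3   [eliminate \to]
= \lnot x1 \lor \lnot (\lnot (\lnot x4 \lor x1) \lor x5) \lor \lnot x3   [eliminate \to]
= \lnot x1 \lor (\lnot \lnot (\lnot x4 \lor x1) \land \lnot x5) \lor \lnot x3   [De Morgan]
= \lnot x1 \lor ((\lnot x4 \lor x1) \land \lnot x5) \lor \lnot x3   [double negation]
= \lnot x1 \lor (\lnot x4 \land \lnot x5) \lor (x1 \land \lnot x5) \lor \lnot x3   [distribute \land over \lor]

\lnot x1 \lor (\lnot x4 \land \lnot x5) \lor (x1 \land \lnot x5) \lor \lnot x3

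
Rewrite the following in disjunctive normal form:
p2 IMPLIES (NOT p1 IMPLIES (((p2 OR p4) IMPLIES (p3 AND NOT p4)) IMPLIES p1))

p2 IMPLIES (NOT p1 IMPLIES (((p2 OR p4) IMPLIES (p3 AND NOT p4)) IMPLIES p1))
= NOT p2 OR (NOT p1 IMPLIES (((p2 OR p4) IMPLIES (p3 AND NOT p4)) IMPLIES p1))   [eliminate IMPLIES]
= NOT p2 OR NOT NOT p1 OR (((p2 OR p4) IMPLIES (p3 AND NOT p4)) IMPLIES p1)   [eliminate IMPLIES]
= NOT p2 OR NOT NOT p1 OR NOT ((p2 OR p4) IMPLIES (p3 AND NOT p4)) OR p1   [eliminate IMPLIES]
= NOT p2 OR NOT NOT p1 OR NOT (NOT (p2 OR p4) OR (p3 AND NOT p4)) OR p1   [eliminate IMPLIES]
= NOT p2 OR p1 OR NOT (NOT (p2 OR p4) OR (p3 AND NOT p4)) OR p1   [double negation]
= NOT p2 OR p1 OR (NOT NOT (p2 OR p4) AND NOT (p3 AND NOT p4)) OR p1   [De Morgan]
= NOT p2 OR p1 OR ((p2 OR p4) AND NOT (p3 AND NOT p4)) OR p1   [double negation]
= NOT p2 OR p1 OR ((p2 OR p4) AND (NOT p3 OR NOT NOT p4)) OR p1   [De Morgan]
= NOT p2 OR p1 OR ((p2 OR p4) AND (NOT p3 OR p4)) OR p1   [double negation]
= NOT p2 OR p1 OR (p2 AND NOT p3) OR (p2 AND p4) OR (p4 AND NOT p3) OR (p4 AND p4) OR p1   [distribute AND over OR]
= NOT p2 OR p1 OR (p2 AND NOT p3) OR p4   [simplify]

NOT p2 OR p1 OR (p2 AND NOT p3) OR p4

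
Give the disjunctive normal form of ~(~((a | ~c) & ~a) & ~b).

(~c & ~a) | b

~(~((a | ~c) & ~a) & ~b)
≡ ~~((a | ~c) & ~a) | ~~b   [De Morgan]
≡ ((a | ~c) & ~a) | ~~b   [double negation]
≡ ((a | ~c) & ~a) | b   [double negation]
≡ (a & ~a) | (~c & ~a) | b   [distribute & over |]
≡ (~c & ~a) | b   [simplify]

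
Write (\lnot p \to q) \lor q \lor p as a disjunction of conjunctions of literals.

p \lor q

(\lnot p \to q) \lor q \lor p
= \lnot \lnot p \lor q \lor q \lor p   [eliminate \to]
= p \lor q \lor q \lor p   [double negation]
= p \lor q   [simplify]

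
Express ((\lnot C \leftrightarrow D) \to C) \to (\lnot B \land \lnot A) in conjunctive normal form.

(C \lor D \lor \lnot B) \land (C \lor D \lor \lnot A) \land (\lnot C \lor \lnot B) \land (\lnot C \lor \lnot A)

((\lnot C \leftrightarrow D) \to C) \to (\lnot B \land \lnot A)
= \lnot ((\lnot C \leftrightarrow D) \to C) \lor (\lnot B \land \lnot A)   [eliminate \to]
= \lnot (\lnot (\lnot C \leftrightarrow D) \lor C) \lor (\lnot B \land \lnot A)   [eliminate \to]
= \lnot (\lnot ((\lnot C \to D) \land (D \to \lnot C)) \lor C) \lor (\lnot B \land \lnot A)   [eliminate \leftrightarrow]
= \lnot (\lnot ((\lnot \lnot C \lor D) \land (D \to \lnot C)) \lor C) \lor (\lnot B \land \lnot A)   [eliminate \to]
= \lnot (\lnot ((\lnot \lnot C \lor D) \land (\lnot D \lor \lnot C)) \lor C) \lor (\lnot B \land \lnot A)   [eliminate \to]
= (\lnot \lnot ((\lnot \lnot C \lor D) \land (\lnot D \lor \lnot C)) \land \lnot C) \lor (\lnot B \land \lnot A)   [De Morgan]
= ((\lnot \lnot C \lor D) \land (\lnot D \lor \lnot C) \land \lnot C) \lor (\lnot B \land \lnot A)   [double negation]
= ((C \lor D) \land (\lnot D \lor \lnot C) \land \lnot C) \lor (\lnot B \land \lnot A)   [double negation]
= (C \lor D \lor \lnot B) \land (C \lor D \lor \lnot A) \land (\lnot D \lor \lnot C \lor \lnot B) \land (\lnot D \lor \lnot C \lor \lnot A) \land (\lnot C \lor \lnot B) \land (\lnot C \lor \lnot A)   [distribute \lor over \land]
= (C \lor D \lor \lnot B) \land (C \lor D \lor \lnot A) \land (\lnot C \lor \lnot B) \land (\lnot C \lor \lnot A)   [simplify]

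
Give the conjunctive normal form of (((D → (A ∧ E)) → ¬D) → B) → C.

(¬A ∨ ¬E ∨ ¬D ∨ C) ∧ (¬B ∨ C)

(((D → (A ∧ E)) → ¬D) → B) → C
≡ ¬(((D → (A ∧ E)) → ¬D) → B) ∨ C   [eliminate →]
≡ ¬(¬((D → (A ∧ E)) → ¬D) ∨ B) ∨ C   [eliminate →]
≡ ¬(¬(¬(D → (A ∧ E)) ∨ ¬D) ∨ B) ∨ C   [eliminate →]
≡ ¬(¬(¬(¬D ∨ (A ∧ E)) ∨ ¬D) ∨ B) ∨ C   [eliminate →]
≡ (¬¬(¬(¬D ∨ (A ∧ E)) ∨ ¬D) ∧ ¬B) ∨ C   [De Morgan]
≡ ((¬(¬D ∨ (A ∧ E)) ∨ ¬D) ∧ ¬B) ∨ C   [double negation]
≡ (((¬¬D ∧ ¬(A ∧ E)) ∨ ¬D) ∧ ¬B) ∨ C   [De Morgan]
≡ (((D ∧ ¬(A ∧ E)) ∨ ¬D) ∧ ¬B) ∨ C   [double negation]
≡ (((D ∧ (¬A ∨ ¬E)) ∨ ¬D) ∧ ¬B) ∨ C   [De Morgan]
≡ (D ∨ ¬D ∨ C) ∧ (¬A ∨ ¬E ∨ ¬D ∨ C) ∧ (¬B ∨ C)   [distribute ∨ over ∧]
≡ (¬A ∨ ¬E ∨ ¬D ∨ C) ∧ (¬B ∨ C)   [simplify]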